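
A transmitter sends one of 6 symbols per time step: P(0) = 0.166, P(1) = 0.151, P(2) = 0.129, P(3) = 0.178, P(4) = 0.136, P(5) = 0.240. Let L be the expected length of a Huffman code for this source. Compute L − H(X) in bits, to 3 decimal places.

Entropy H = −Σ p log₂ p ≈ 2.5519 bits.
Huffman merges: 129/1000+17/125→53/200; 151/1000+83/500→317/1000; 89/500+6/25→209/500; 53/200+317/1000→291/500; 209/500+291/500→1. L = 1291/500 ≈ 2.5820.
L − H = 2.5820 − 2.5519 = 0.030 bits.

0.030 bits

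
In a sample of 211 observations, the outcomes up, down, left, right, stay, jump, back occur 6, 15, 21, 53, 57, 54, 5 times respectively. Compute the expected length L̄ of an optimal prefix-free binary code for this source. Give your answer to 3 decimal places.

Probabilities are the counts divided by 211.
Repeatedly combine the two least-probable nodes; the expected code length is the sum of the merged weights.
merge 5/211 + 6/211 → 11/211
merge 11/211 + 15/211 → 26/211
merge 21/211 + 26/211 → 47/211
merge 47/211 + 53/211 → 100/211
merge 54/211 + 57/211 → 111/211
merge 100/211 + 111/211 → 1
L = 11/211 + 26/211 + 47/211 + 100/211 + 111/211 + 1 = 506/211 ≈ 2.398 bits/symbol.

2.398 bits/symbol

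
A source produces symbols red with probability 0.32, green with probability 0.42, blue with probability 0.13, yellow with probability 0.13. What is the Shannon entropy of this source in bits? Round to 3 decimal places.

H = −Σ pᵢ log₂ pᵢ.
−0.32·log₂(0.32) = 0.5260
−0.42·log₂(0.42) = 0.5256
−0.13·log₂(0.13) = 0.3826
−0.13·log₂(0.13) = 0.3826
Sum ≈ 1.8170 → 1.817 bits.

1.817 bits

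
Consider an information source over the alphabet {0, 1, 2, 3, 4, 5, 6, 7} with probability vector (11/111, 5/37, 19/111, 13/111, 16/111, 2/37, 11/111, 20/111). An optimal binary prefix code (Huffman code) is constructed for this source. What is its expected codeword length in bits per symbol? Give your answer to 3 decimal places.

Repeatedly combine the two least-probable nodes; the expected code length is the sum of the merged weights.
merge 2/37 + 11/111 → 17/111
merge 11/111 + 13/111 → 8/37
merge 5/37 + 16/111 → 31/111
merge 17/111 + 19/111 → 12/37
merge 20/111 + 8/37 → 44/111
merge 31/111 + 12/37 → 67/111
merge 44/111 + 67/111 → 1
L = 17/111 + 8/37 + 31/111 + 12/37 + 44/111 + 67/111 + 1 = 110/37 ≈ 2.973 bits/symbol.

2.973 bits/symbol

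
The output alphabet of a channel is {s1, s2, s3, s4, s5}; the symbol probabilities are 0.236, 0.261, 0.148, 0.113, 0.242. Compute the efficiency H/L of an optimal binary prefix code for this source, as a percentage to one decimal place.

Entropy H = −Σ p log₂ p ≈ 2.2562 bits.
Huffman merges: 113/1000+37/250→261/1000; 59/250+121/500→239/500; 261/1000+261/1000→261/500; 239/500+261/500→1. L = 2261/1000 ≈ 2.2610.
Efficiency = H/L = 2.2562/2.2610 = 99.8%.

99.8%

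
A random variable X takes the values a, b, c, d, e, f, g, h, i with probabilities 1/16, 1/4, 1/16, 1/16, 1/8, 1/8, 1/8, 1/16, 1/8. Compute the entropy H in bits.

3 bits

Each probability is a power of 1/2, so log₂(1/p) is an integer.
H = Σ p·log₂(1/p) = 1/16·4 + 1/4·2 + 1/16·4 + 1/16·4 + 1/8·3 + 1/8·3 + 1/8·3 + 1/16·4 + 1/8·3 = 3 bits.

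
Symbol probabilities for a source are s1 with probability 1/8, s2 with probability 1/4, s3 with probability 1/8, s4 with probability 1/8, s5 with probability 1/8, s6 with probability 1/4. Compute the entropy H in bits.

2.5 bits

Each probability is a power of 1/2, so log₂(1/p) is an integer.
H = Σ p·log₂(1/p) = 1/8·3 + 1/4·2 + 1/8·3 + 1/8·3 + 1/8·3 + 1/4·2 = 2.5 bits.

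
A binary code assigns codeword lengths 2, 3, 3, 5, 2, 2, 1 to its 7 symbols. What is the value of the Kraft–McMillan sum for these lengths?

With common denominator 2^5 = 32: Σ 2^(−ℓᵢ) = 8/32 + 4/32 + 4/32 + 1/32 + 8/32 + 8/32 + 16/32 = 49/32 = 1.53125.

1.53125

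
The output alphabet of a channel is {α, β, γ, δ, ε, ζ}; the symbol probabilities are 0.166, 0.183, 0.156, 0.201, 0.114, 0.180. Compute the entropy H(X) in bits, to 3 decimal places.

2.564 bits

H = −Σ pᵢ log₂ pᵢ.
−0.166·log₂(0.166) = 0.4301
−0.183·log₂(0.183) = 0.4484
−0.156·log₂(0.156) = 0.4181
−0.201·log₂(0.201) = 0.4653
−0.114·log₂(0.114) = 0.3571
−0.180·log₂(0.180) = 0.4453
Sum ≈ 2.5643 → 2.564 bits.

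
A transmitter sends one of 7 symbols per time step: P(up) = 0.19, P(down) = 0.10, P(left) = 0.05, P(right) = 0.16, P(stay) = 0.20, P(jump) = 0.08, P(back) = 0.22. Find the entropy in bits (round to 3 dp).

2.663 bits

H = −Σ pᵢ log₂ pᵢ.
−0.19·log₂(0.19) = 0.4552
−0.10·log₂(0.10) = 0.3322
−0.05·log₂(0.05) = 0.2161
−0.16·log₂(0.16) = 0.4230
−0.20·log₂(0.20) = 0.4644
−0.08·log₂(0.08) = 0.2915
−0.22·log₂(0.22) = 0.4806
Sum ≈ 2.6630 → 2.663 bits.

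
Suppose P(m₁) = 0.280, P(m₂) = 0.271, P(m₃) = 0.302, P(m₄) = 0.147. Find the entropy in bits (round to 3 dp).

H = −Σ pᵢ log₂ pᵢ.
−0.280·log₂(0.280) = 0.5142
−0.271·log₂(0.271) = 0.5105
−0.302·log₂(0.302) = 0.5217
−0.147·log₂(0.147) = 0.4066
Sum ≈ 1.9530 → 1.953 bits.

1.953 bits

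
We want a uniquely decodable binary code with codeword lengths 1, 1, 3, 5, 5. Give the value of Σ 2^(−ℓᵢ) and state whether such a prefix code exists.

1.1875; no

With common denominator 2^5 = 32: Σ 2^(−ℓᵢ) = 16/32 + 16/32 + 4/32 + 1/32 + 1/32 = 38/32 = 1.1875.
Kraft's inequality requires Σ ≤ 1; here Σ = 1.1875 > 1, so no such prefix code exists.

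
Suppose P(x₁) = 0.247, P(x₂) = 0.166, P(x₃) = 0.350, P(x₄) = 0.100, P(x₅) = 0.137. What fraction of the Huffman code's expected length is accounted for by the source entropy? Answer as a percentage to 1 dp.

97.6%

Entropy H = −Σ p log₂ p ≈ 2.1835 bits.
Huffman merges: 1/10+137/1000→237/1000; 83/500+237/1000→403/1000; 247/1000+7/20→597/1000; 403/1000+597/1000→1. L = 2237/1000 ≈ 2.2370.
Efficiency = H/L = 2.1835/2.2370 = 97.6%.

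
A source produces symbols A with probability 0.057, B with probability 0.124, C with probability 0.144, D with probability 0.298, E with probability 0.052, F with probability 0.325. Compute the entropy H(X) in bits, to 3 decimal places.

H = −Σ pᵢ log₂ pᵢ.
−0.057·log₂(0.057) = 0.2356
−0.124·log₂(0.124) = 0.3734
−0.144·log₂(0.144) = 0.4026
−0.298·log₂(0.298) = 0.5205
−0.052·log₂(0.052) = 0.2218
−0.325·log₂(0.325) = 0.5270
Sum ≈ 2.2809 → 2.281 bits.

2.281 bits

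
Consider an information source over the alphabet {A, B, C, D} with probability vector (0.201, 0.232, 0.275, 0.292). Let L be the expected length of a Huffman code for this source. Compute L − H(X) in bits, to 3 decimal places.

Entropy H = −Σ p log₂ p ≈ 1.9850 bits.
Huffman merges: 201/1000+29/125→433/1000; 11/40+73/250→567/1000; 433/1000+567/1000→1. L = 2 ≈ 2.0000.
L − H = 2.0000 − 1.9850 = 0.015 bits.

0.015 bits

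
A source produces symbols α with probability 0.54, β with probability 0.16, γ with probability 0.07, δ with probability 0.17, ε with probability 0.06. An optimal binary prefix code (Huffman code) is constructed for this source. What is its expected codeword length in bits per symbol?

1.88 bits/symbol

Repeatedly combine the two least-probable nodes; the expected code length is the sum of the merged weights.
merge 3/50 + 7/100 → 13/100
merge 13/100 + 4/25 → 29/100
merge 17/100 + 29/100 → 23/50
merge 23/50 + 27/50 → 1
L = 13/100 + 29/100 + 23/50 + 1 = 47/25 = 1.88 bits/symbol.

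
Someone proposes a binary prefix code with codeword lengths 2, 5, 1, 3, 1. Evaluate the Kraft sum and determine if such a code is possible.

1.40625; no

With common denominator 2^5 = 32: Σ 2^(−ℓᵢ) = 8/32 + 1/32 + 16/32 + 4/32 + 16/32 = 45/32 = 1.40625.
Kraft's inequality requires Σ ≤ 1; here Σ = 1.40625 > 1, so no such prefix code exists.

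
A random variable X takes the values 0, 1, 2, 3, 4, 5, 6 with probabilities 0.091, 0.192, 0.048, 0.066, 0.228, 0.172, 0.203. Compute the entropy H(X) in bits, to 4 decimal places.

H = −Σ pᵢ log₂ pᵢ.
−0.091·log₂(0.091) = 0.3147
−0.192·log₂(0.192) = 0.4571
−0.048·log₂(0.048) = 0.2103
−0.066·log₂(0.066) = 0.2588
−0.228·log₂(0.228) = 0.4863
−0.172·log₂(0.172) = 0.4368
−0.203·log₂(0.203) = 0.4670
Sum ≈ 2.6310 → 2.6310 bits.

2.6310 bits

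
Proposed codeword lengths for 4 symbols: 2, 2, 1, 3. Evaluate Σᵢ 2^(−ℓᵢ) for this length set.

With common denominator 2^3 = 8: Σ 2^(−ℓᵢ) = 2/8 + 2/8 + 4/8 + 1/8 = 9/8 = 1.125.

1.125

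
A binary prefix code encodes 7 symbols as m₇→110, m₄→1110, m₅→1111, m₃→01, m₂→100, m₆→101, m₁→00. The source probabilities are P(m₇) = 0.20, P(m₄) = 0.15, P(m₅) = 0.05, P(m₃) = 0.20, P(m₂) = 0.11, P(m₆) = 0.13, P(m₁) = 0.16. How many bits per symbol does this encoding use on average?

2.84 bits/symbol

L̄ = Σ pᵢ·ℓᵢ = 0.20·3 + 0.15·4 + 0.05·4 + 0.20·2 + 0.11·3 + 0.13·3 + 0.16·2 = 2.84 bits/symbol.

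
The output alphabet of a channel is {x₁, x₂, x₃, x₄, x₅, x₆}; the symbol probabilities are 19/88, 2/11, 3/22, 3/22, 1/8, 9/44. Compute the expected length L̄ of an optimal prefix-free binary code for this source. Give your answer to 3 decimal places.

2.580 bits/symbol

Repeatedly combine the two least-probable nodes; the expected code length is the sum of the merged weights.
merge 1/8 + 3/22 → 23/88
merge 3/22 + 2/11 → 7/22
merge 9/44 + 19/88 → 37/88
merge 23/88 + 7/22 → 51/88
merge 37/88 + 51/88 → 1
L = 23/88 + 7/22 + 37/88 + 51/88 + 1 = 227/88 ≈ 2.580 bits/symbol.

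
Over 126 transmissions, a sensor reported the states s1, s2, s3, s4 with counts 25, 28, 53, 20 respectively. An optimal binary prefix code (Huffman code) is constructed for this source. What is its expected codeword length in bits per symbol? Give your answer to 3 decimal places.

Probabilities are the counts divided by 126.
Repeatedly combine the two least-probable nodes; the expected code length is the sum of the merged weights.
merge 10/63 + 25/126 → 5/14
merge 2/9 + 5/14 → 73/126
merge 53/126 + 73/126 → 1
L = 5/14 + 73/126 + 1 = 122/63 ≈ 1.937 bits/symbol.

1.937 bits/symbol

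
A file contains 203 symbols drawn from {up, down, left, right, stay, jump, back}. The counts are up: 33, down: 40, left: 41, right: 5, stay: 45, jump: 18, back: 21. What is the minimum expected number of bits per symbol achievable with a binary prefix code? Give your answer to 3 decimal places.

Probabilities are the counts divided by 203.
Repeatedly combine the two least-probable nodes; the expected code length is the sum of the merged weights.
merge 5/203 + 18/203 → 23/203
merge 3/29 + 23/203 → 44/203
merge 33/203 + 40/203 → 73/203
merge 41/203 + 44/203 → 85/203
merge 45/203 + 73/203 → 118/203
merge 85/203 + 118/203 → 1
L = 23/203 + 44/203 + 73/203 + 85/203 + 118/203 + 1 = 78/29 ≈ 2.690 bits/symbol.

2.690 bits/symbol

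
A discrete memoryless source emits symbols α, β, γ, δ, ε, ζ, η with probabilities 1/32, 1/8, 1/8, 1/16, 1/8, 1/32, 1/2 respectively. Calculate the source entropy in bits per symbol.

2.1875 bits

Each probability is a power of 1/2, so log₂(1/p) is an integer.
H = Σ p·log₂(1/p) = 1/32·5 + 1/8·3 + 1/8·3 + 1/16·4 + 1/8·3 + 1/32·5 + 1/2·1 = 2.1875 bits.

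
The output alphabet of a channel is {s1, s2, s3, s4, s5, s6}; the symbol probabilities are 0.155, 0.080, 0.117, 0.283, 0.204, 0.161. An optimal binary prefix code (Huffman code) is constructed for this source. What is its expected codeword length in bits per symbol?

Repeatedly combine the two least-probable nodes; the expected code length is the sum of the merged weights.
merge 2/25 + 117/1000 → 197/1000
merge 31/200 + 161/1000 → 79/250
merge 197/1000 + 51/250 → 401/1000
merge 283/1000 + 79/250 → 599/1000
merge 401/1000 + 599/1000 → 1
L = 197/1000 + 79/250 + 401/1000 + 599/1000 + 1 = 2513/1000 = 2.513 bits/symbol.

2.513 bits/symbol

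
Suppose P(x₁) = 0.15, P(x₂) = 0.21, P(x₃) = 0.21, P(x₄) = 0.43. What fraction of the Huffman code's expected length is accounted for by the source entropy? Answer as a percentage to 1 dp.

Entropy H = −Σ p log₂ p ≈ 1.8798 bits.
Huffman merges: 3/20+21/100→9/25; 21/100+9/25→57/100; 43/100+57/100→1. L = 193/100 ≈ 1.9300.
Efficiency = H/L = 1.8798/1.9300 = 97.4%.

97.4%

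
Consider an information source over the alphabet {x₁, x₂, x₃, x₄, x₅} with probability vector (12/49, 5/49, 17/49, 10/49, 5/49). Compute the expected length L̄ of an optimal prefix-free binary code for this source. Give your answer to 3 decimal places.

2.204 bits/symbol

Repeatedly combine the two least-probable nodes; the expected code length is the sum of the merged weights.
merge 5/49 + 5/49 → 10/49
merge 10/49 + 10/49 → 20/49
merge 12/49 + 17/49 → 29/49
merge 20/49 + 29/49 → 1
L = 10/49 + 20/49 + 29/49 + 1 = 108/49 ≈ 2.204 bits/symbol.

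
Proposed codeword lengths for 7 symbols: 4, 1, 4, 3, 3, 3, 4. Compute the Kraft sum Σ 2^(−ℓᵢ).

1.0625

With common denominator 2^4 = 16: Σ 2^(−ℓᵢ) = 1/16 + 8/16 + 1/16 + 2/16 + 2/16 + 2/16 + 1/16 = 17/16 = 1.0625.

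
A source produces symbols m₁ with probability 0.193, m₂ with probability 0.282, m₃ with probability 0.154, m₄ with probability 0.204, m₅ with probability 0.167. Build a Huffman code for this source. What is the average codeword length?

2.321 bits/symbol

Repeatedly combine the two least-probable nodes; the expected code length is the sum of the merged weights.
merge 77/500 + 167/1000 → 321/1000
merge 193/1000 + 51/250 → 397/1000
merge 141/500 + 321/1000 → 603/1000
merge 397/1000 + 603/1000 → 1
L = 321/1000 + 397/1000 + 603/1000 + 1 = 2321/1000 = 2.321 bits/symbol.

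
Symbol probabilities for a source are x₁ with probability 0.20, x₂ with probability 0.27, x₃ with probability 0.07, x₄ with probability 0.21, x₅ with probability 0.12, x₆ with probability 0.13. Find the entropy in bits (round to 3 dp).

2.465 bits

H = −Σ pᵢ log₂ pᵢ.
−0.20·log₂(0.20) = 0.4644
−0.27·log₂(0.27) = 0.5100
−0.07·log₂(0.07) = 0.2686
−0.21·log₂(0.21) = 0.4728
−0.12·log₂(0.12) = 0.3671
−0.13·log₂(0.13) = 0.3826
Sum ≈ 2.4655 → 2.465 bits.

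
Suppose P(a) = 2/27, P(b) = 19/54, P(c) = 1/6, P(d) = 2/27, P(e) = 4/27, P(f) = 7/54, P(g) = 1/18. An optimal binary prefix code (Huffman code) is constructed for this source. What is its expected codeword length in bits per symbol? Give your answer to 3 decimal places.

2.611 bits/symbol

Repeatedly combine the two least-probable nodes; the expected code length is the sum of the merged weights.
merge 1/18 + 2/27 → 7/54
merge 2/27 + 7/54 → 11/54
merge 7/54 + 4/27 → 5/18
merge 1/6 + 11/54 → 10/27
merge 5/18 + 19/54 → 17/27
merge 10/27 + 17/27 → 1
L = 7/54 + 11/54 + 5/18 + 10/27 + 17/27 + 1 = 47/18 ≈ 2.611 bits/symbol.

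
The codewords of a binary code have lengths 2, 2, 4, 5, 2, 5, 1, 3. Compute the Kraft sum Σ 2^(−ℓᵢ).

1.5

With common denominator 2^5 = 32: Σ 2^(−ℓᵢ) = 8/32 + 8/32 + 2/32 + 1/32 + 8/32 + 1/32 + 16/32 + 4/32 = 48/32 = 1.5.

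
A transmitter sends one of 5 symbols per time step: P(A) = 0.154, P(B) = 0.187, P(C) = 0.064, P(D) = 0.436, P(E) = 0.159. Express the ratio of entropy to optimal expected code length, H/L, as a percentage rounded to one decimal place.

Entropy H = −Σ p log₂ p ≈ 2.0658 bits.
Huffman merges: 8/125+77/500→109/500; 159/1000+187/1000→173/500; 109/500+173/500→141/250; 109/250+141/250→1. L = 266/125 ≈ 2.1280.
Efficiency = H/L = 2.0658/2.1280 = 97.1%.

97.1%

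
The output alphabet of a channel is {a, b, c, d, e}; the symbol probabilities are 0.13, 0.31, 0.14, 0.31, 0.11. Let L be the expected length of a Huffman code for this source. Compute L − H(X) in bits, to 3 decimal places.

0.062 bits

Entropy H = −Σ p log₂ p ≈ 2.1776 bits.
Huffman merges: 11/100+13/100→6/25; 7/50+6/25→19/50; 31/100+31/100→31/50; 19/50+31/50→1. L = 56/25 ≈ 2.2400.
L − H = 2.2400 − 2.1776 = 0.062 bits.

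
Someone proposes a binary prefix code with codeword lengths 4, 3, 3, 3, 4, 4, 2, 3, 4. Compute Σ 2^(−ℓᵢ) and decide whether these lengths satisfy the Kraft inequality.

1; yes

With common denominator 2^4 = 16: Σ 2^(−ℓᵢ) = 1/16 + 2/16 + 2/16 + 2/16 + 1/16 + 1/16 + 4/16 + 2/16 + 1/16 = 16/16 = 1.
Kraft's inequality requires Σ ≤ 1; here Σ = 1 ≤ 1, so such a prefix code exists.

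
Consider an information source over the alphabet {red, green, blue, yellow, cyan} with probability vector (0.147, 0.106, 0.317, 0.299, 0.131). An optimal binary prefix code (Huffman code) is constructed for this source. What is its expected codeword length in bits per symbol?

2.237 bits/symbol

Repeatedly combine the two least-probable nodes; the expected code length is the sum of the merged weights.
merge 53/500 + 131/1000 → 237/1000
merge 147/1000 + 237/1000 → 48/125
merge 299/1000 + 317/1000 → 77/125
merge 48/125 + 77/125 → 1
L = 237/1000 + 48/125 + 77/125 + 1 = 2237/1000 = 2.237 bits/symbol.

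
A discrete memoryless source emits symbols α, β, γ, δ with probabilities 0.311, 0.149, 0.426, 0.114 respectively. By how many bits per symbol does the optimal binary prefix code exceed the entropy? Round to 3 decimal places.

0.022 bits

Entropy H = −Σ p log₂ p ≈ 1.8149 bits.
Huffman merges: 57/500+149/1000→263/1000; 263/1000+311/1000→287/500; 213/500+287/500→1. L = 1837/1000 ≈ 1.8370.
L − H = 1.8370 − 1.8149 = 0.022 bits.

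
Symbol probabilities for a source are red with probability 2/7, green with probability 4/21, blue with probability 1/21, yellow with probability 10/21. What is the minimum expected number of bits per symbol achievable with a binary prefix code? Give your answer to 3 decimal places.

Repeatedly combine the two least-probable nodes; the expected code length is the sum of the merged weights.
merge 1/21 + 4/21 → 5/21
merge 5/21 + 2/7 → 11/21
merge 10/21 + 11/21 → 1
L = 5/21 + 11/21 + 1 = 37/21 ≈ 1.762 bits/symbol.

1.762 bits/symbol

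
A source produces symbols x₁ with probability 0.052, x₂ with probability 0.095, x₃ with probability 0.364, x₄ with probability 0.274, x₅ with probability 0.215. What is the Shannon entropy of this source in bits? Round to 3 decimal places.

2.064 bits

H = −Σ pᵢ log₂ pᵢ.
−0.052·log₂(0.052) = 0.2218
−0.095·log₂(0.095) = 0.3226
−0.364·log₂(0.364) = 0.5307
−0.274·log₂(0.274) = 0.5118
−0.215·log₂(0.215) = 0.4768
Sum ≈ 2.0637 → 2.064 bits.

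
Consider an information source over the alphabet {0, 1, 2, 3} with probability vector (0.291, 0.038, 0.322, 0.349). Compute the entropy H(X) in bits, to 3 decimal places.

1.754 bits

H = −Σ pᵢ log₂ pᵢ.
−0.291·log₂(0.291) = 0.5182
−0.038·log₂(0.038) = 0.1793
−0.322·log₂(0.322) = 0.5264
−0.349·log₂(0.349) = 0.5300
Sum ≈ 1.7540 → 1.754 bits.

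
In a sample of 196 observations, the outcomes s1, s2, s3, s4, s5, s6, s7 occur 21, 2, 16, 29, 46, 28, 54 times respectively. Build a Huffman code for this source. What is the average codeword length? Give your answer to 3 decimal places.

Probabilities are the counts divided by 196.
Repeatedly combine the two least-probable nodes; the expected code length is the sum of the merged weights.
merge 1/98 + 4/49 → 9/98
merge 9/98 + 3/28 → 39/196
merge 1/7 + 29/196 → 57/196
merge 39/196 + 23/98 → 85/196
merge 27/98 + 57/196 → 111/196
merge 85/196 + 111/196 → 1
L = 9/98 + 39/196 + 57/196 + 85/196 + 111/196 + 1 = 253/98 ≈ 2.582 bits/symbol.

2.582 bits/symbol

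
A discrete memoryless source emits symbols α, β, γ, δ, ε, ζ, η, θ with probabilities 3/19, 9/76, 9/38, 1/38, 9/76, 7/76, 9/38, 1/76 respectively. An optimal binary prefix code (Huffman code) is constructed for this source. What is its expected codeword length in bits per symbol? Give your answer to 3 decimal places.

Repeatedly combine the two least-probable nodes; the expected code length is the sum of the merged weights.
merge 1/76 + 1/38 → 3/76
merge 3/76 + 7/76 → 5/38
merge 9/76 + 9/76 → 9/38
merge 5/38 + 3/19 → 11/38
merge 9/38 + 9/38 → 9/19
merge 9/38 + 11/38 → 10/19
merge 9/19 + 10/19 → 1
L = 3/76 + 5/38 + 9/38 + 11/38 + 9/19 + 10/19 + 1 = 205/76 ≈ 2.697 bits/symbol.

2.697 bits/symbol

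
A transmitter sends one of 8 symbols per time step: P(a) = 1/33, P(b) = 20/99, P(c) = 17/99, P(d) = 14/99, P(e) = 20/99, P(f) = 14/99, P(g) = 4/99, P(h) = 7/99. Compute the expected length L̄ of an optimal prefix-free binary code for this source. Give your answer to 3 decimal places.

2.808 bits/symbol

Repeatedly combine the two least-probable nodes; the expected code length is the sum of the merged weights.
merge 1/33 + 4/99 → 7/99
merge 7/99 + 7/99 → 14/99
merge 14/99 + 14/99 → 28/99
merge 14/99 + 17/99 → 31/99
merge 20/99 + 20/99 → 40/99
merge 28/99 + 31/99 → 59/99
merge 40/99 + 59/99 → 1
L = 7/99 + 14/99 + 28/99 + 31/99 + 40/99 + 59/99 + 1 = 278/99 ≈ 2.808 bits/symbol.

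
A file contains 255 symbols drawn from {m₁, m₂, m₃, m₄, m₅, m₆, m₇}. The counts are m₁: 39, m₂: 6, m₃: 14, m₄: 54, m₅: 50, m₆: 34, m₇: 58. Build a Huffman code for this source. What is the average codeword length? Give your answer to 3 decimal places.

Probabilities are the counts divided by 255.
Repeatedly combine the two least-probable nodes; the expected code length is the sum of the merged weights.
merge 2/85 + 14/255 → 4/51
merge 4/51 + 2/15 → 18/85
merge 13/85 + 10/51 → 89/255
merge 18/85 + 18/85 → 36/85
merge 58/255 + 89/255 → 49/85
merge 36/85 + 49/85 → 1
L = 4/51 + 18/85 + 89/255 + 36/85 + 49/85 + 1 = 673/255 ≈ 2.639 bits/symbol.

2.639 bits/symbol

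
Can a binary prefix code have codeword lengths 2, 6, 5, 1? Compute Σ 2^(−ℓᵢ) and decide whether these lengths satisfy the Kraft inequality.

With common denominator 2^6 = 64: Σ 2^(−ℓᵢ) = 16/64 + 1/64 + 2/64 + 32/64 = 51/64 = 0.796875.
Kraft's inequality requires Σ ≤ 1; here Σ = 0.796875 ≤ 1, so such a prefix code exists.

0.796875; yes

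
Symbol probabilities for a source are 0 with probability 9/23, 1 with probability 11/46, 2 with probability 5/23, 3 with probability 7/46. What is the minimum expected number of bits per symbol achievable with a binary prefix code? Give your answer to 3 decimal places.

1.978 bits/symbol

Repeatedly combine the two least-probable nodes; the expected code length is the sum of the merged weights.
merge 7/46 + 5/23 → 17/46
merge 11/46 + 17/46 → 14/23
merge 9/23 + 14/23 → 1
L = 17/46 + 14/23 + 1 = 91/46 ≈ 1.978 bits/symbol.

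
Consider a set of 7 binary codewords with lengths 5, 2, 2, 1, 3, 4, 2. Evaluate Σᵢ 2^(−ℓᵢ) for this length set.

1.46875

With common denominator 2^5 = 32: Σ 2^(−ℓᵢ) = 1/32 + 8/32 + 8/32 + 16/32 + 4/32 + 2/32 + 8/32 = 47/32 = 1.46875.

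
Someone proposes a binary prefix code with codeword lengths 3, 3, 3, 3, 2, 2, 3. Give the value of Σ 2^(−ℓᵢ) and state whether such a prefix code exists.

1.125; no

With common denominator 2^3 = 8: Σ 2^(−ℓᵢ) = 1/8 + 1/8 + 1/8 + 1/8 + 2/8 + 2/8 + 1/8 = 9/8 = 1.125.
Kraft's inequality requires Σ ≤ 1; here Σ = 1.125 > 1, so no such prefix code exists.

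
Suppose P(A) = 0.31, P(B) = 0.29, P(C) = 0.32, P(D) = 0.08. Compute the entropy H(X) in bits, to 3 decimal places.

H = −Σ pᵢ log₂ pᵢ.
−0.31·log₂(0.31) = 0.5238
−0.29·log₂(0.29) = 0.5179
−0.32·log₂(0.32) = 0.5260
−0.08·log₂(0.08) = 0.2915
Sum ≈ 1.8592 → 1.859 bits.

1.859 bits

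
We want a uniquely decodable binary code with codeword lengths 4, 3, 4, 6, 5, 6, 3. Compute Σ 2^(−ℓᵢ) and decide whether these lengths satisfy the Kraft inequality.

0.4375; yes

With common denominator 2^6 = 64: Σ 2^(−ℓᵢ) = 4/64 + 8/64 + 4/64 + 1/64 + 2/64 + 1/64 + 8/64 = 28/64 = 0.4375.
Kraft's inequality requires Σ ≤ 1; here Σ = 0.4375 ≤ 1, so such a prefix code exists.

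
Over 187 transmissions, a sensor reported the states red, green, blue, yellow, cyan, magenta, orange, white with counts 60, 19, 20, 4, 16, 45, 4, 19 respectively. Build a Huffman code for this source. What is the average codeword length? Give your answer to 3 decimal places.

Probabilities are the counts divided by 187.
Repeatedly combine the two least-probable nodes; the expected code length is the sum of the merged weights.
merge 4/187 + 4/187 → 8/187
merge 8/187 + 16/187 → 24/187
merge 19/187 + 19/187 → 38/187
merge 20/187 + 24/187 → 4/17
merge 38/187 + 4/17 → 82/187
merge 45/187 + 60/187 → 105/187
merge 82/187 + 105/187 → 1
L = 8/187 + 24/187 + 38/187 + 4/17 + 82/187 + 105/187 + 1 = 488/187 ≈ 2.610 bits/symbol.

2.610 bits/symbol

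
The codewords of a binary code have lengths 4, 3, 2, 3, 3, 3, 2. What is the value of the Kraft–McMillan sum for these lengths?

With common denominator 2^4 = 16: Σ 2^(−ℓᵢ) = 1/16 + 2/16 + 4/16 + 2/16 + 2/16 + 2/16 + 4/16 = 17/16 = 1.0625.

1.0625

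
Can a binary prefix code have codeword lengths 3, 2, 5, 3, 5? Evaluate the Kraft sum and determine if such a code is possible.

With common denominator 2^5 = 32: Σ 2^(−ℓᵢ) = 4/32 + 8/32 + 1/32 + 4/32 + 1/32 = 18/32 = 0.5625.
Kraft's inequality requires Σ ≤ 1; here Σ = 0.5625 ≤ 1, so such a prefix code exists.

0.5625; yes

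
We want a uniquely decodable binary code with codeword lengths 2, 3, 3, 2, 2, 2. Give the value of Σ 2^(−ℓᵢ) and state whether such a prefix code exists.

1.25; no

With common denominator 2^3 = 8: Σ 2^(−ℓᵢ) = 2/8 + 1/8 + 1/8 + 2/8 + 2/8 + 2/8 = 10/8 = 1.25.
Kraft's inequality requires Σ ≤ 1; here Σ = 1.25 > 1, so no such prefix code exists.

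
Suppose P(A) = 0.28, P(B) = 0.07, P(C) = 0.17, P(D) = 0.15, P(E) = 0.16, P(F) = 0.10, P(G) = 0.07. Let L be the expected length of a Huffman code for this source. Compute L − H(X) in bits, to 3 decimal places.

0.038 bits

Entropy H = −Σ p log₂ p ≈ 2.6517 bits.
Huffman merges: 7/100+7/100→7/50; 1/10+7/50→6/25; 3/20+4/25→31/100; 17/100+6/25→41/100; 7/25+31/100→59/100; 41/100+59/100→1. L = 269/100 ≈ 2.6900.
L − H = 2.6900 − 2.6517 = 0.038 bits.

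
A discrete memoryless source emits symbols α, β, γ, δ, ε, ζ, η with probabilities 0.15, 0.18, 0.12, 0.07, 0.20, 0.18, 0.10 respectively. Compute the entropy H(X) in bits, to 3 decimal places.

2.733 bits

H = −Σ pᵢ log₂ pᵢ.
−0.15·log₂(0.15) = 0.4105
−0.18·log₂(0.18) = 0.4453
−0.12·log₂(0.12) = 0.3671
−0.07·log₂(0.07) = 0.2686
−0.20·log₂(0.20) = 0.4644
−0.18·log₂(0.18) = 0.4453
−0.10·log₂(0.10) = 0.3322
Sum ≈ 2.7334 → 2.733 bits.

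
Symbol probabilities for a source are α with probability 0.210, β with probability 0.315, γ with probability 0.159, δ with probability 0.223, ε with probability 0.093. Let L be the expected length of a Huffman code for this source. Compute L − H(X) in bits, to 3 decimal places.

0.031 bits

Entropy H = −Σ p log₂ p ≈ 2.2211 bits.
Huffman merges: 93/1000+159/1000→63/250; 21/100+223/1000→433/1000; 63/250+63/200→567/1000; 433/1000+567/1000→1. L = 563/250 ≈ 2.2520.
L − H = 2.2520 − 2.2211 = 0.031 bits.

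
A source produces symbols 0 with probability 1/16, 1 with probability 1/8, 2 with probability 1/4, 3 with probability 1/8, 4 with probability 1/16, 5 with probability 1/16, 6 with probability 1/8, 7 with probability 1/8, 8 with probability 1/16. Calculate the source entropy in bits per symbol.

3 bits

Each probability is a power of 1/2, so log₂(1/p) is an integer.
H = Σ p·log₂(1/p) = 1/16·4 + 1/8·3 + 1/4·2 + 1/8·3 + 1/16·4 + 1/16·4 + 1/8·3 + 1/8·3 + 1/16·4 = 3 bits.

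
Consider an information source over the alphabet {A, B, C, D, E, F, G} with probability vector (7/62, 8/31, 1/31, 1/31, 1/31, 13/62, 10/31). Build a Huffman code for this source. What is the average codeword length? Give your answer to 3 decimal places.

2.371 bits/symbol

Repeatedly combine the two least-probable nodes; the expected code length is the sum of the merged weights.
merge 1/31 + 1/31 → 2/31
merge 1/31 + 2/31 → 3/31
merge 3/31 + 7/62 → 13/62
merge 13/62 + 13/62 → 13/31
merge 8/31 + 10/31 → 18/31
merge 13/31 + 18/31 → 1
L = 2/31 + 3/31 + 13/62 + 13/31 + 18/31 + 1 = 147/62 ≈ 2.371 bits/symbol.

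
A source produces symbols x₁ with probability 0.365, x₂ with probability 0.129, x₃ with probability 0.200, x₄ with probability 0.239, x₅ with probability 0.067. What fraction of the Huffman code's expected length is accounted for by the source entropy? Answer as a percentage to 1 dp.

Entropy H = −Σ p log₂ p ≈ 2.1310 bits.
Huffman merges: 67/1000+129/1000→49/250; 49/250+1/5→99/250; 239/1000+73/200→151/250; 99/250+151/250→1. L = 549/250 ≈ 2.1960.
Efficiency = H/L = 2.1310/2.1960 = 97.0%.

97.0%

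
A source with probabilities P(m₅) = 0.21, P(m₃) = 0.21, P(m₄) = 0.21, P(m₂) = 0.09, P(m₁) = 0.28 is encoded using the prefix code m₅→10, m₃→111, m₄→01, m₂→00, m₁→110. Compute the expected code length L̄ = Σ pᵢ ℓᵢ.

2.49 bits/symbol

L̄ = Σ pᵢ·ℓᵢ = 0.21·2 + 0.21·3 + 0.21·2 + 0.09·2 + 0.28·3 = 2.49 bits/symbol.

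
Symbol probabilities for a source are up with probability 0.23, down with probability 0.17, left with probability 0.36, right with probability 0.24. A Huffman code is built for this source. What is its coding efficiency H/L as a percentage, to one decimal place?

Entropy H = −Σ p log₂ p ≈ 1.9470 bits.
Huffman merges: 17/100+23/100→2/5; 6/25+9/25→3/5; 2/5+3/5→1. L = 2 ≈ 2.0000.
Efficiency = H/L = 1.9470/2.0000 = 97.4%.

97.4%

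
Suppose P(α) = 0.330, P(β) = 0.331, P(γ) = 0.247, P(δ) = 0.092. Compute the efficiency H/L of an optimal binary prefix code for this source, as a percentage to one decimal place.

93.5%

Entropy H = −Σ p log₂ p ≈ 1.8708 bits.
Huffman merges: 23/250+247/1000→339/1000; 33/100+331/1000→661/1000; 339/1000+661/1000→1. L = 2 ≈ 2.0000.
Efficiency = H/L = 1.8708/2.0000 = 93.5%.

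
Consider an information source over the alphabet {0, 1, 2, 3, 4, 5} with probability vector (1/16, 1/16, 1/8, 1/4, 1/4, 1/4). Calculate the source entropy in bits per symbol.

2.375 bits

Each probability is a power of 1/2, so log₂(1/p) is an integer.
H = Σ p·log₂(1/p) = 1/16·4 + 1/16·4 + 1/8·3 + 1/4·2 + 1/4·2 + 1/4·2 = 2.375 bits.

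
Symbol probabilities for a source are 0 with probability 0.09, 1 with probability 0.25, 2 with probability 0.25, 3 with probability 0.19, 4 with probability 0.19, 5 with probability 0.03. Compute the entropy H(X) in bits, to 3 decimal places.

H = −Σ pᵢ log₂ pᵢ.
−0.09·log₂(0.09) = 0.3127
−0.25·log₂(0.25) = 0.5000
−0.25·log₂(0.25) = 0.5000
−0.19·log₂(0.19) = 0.4552
−0.19·log₂(0.19) = 0.4552
−0.03·log₂(0.03) = 0.1518
Sum ≈ 2.3749 → 2.375 bits.

2.375 bits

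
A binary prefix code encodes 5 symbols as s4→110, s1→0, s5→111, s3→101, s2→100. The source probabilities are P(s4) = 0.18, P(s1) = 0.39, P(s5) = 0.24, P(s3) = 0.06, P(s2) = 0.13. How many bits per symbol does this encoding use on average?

2.22 bits/symbol

L̄ = Σ pᵢ·ℓᵢ = 0.18·3 + 0.39·1 + 0.24·3 + 0.06·3 + 0.13·3 = 2.22 bits/symbol.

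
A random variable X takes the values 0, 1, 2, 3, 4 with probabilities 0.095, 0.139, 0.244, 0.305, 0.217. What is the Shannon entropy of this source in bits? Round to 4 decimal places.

H = −Σ pᵢ log₂ pᵢ.
−0.095·log₂(0.095) = 0.3226
−0.139·log₂(0.139) = 0.3957
−0.244·log₂(0.244) = 0.4966
−0.305·log₂(0.305) = 0.5225
−0.217·log₂(0.217) = 0.4783
Sum ≈ 2.2157 → 2.2157 bits.

2.2157 bits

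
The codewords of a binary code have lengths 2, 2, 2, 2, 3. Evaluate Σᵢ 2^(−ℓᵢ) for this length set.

With common denominator 2^3 = 8: Σ 2^(−ℓᵢ) = 2/8 + 2/8 + 2/8 + 2/8 + 1/8 = 9/8 = 1.125.

1.125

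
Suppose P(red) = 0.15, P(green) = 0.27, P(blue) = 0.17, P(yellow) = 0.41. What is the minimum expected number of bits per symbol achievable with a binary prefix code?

1.91 bits/symbol

Repeatedly combine the two least-probable nodes; the expected code length is the sum of the merged weights.
merge 3/20 + 17/100 → 8/25
merge 27/100 + 8/25 → 59/100
merge 41/100 + 59/100 → 1
L = 8/25 + 59/100 + 1 = 191/100 = 1.91 bits/symbol.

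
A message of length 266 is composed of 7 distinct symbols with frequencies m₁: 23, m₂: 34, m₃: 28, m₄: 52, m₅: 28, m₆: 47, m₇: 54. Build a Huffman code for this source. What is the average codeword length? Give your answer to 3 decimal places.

Probabilities are the counts divided by 266.
Repeatedly combine the two least-probable nodes; the expected code length is the sum of the merged weights.
merge 23/266 + 2/19 → 51/266
merge 2/19 + 17/133 → 31/133
merge 47/266 + 51/266 → 7/19
merge 26/133 + 27/133 → 53/133
merge 31/133 + 7/19 → 80/133
merge 53/133 + 80/133 → 1
L = 51/266 + 31/133 + 7/19 + 53/133 + 80/133 + 1 = 743/266 ≈ 2.793 bits/symbol.

2.793 bits/symbol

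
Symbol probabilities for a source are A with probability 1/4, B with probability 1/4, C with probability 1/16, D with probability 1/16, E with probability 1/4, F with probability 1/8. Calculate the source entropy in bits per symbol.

Each probability is a power of 1/2, so log₂(1/p) is an integer.
H = Σ p·log₂(1/p) = 1/4·2 + 1/4·2 + 1/16·4 + 1/16·4 + 1/4·2 + 1/8·3 = 2.375 bits.

2.375 bits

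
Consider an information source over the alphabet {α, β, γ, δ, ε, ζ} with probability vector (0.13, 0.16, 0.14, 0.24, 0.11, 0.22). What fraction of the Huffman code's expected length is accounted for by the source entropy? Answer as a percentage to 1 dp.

Entropy H = −Σ p log₂ p ≈ 2.5278 bits.
Huffman merges: 11/100+13/100→6/25; 7/50+4/25→3/10; 11/50+6/25→23/50; 6/25+3/10→27/50; 23/50+27/50→1. L = 127/50 ≈ 2.5400.
Efficiency = H/L = 2.5278/2.5400 = 99.5%.

99.5%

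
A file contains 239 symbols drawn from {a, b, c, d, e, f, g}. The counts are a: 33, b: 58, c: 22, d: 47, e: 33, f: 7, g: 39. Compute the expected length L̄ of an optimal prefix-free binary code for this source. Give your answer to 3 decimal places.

Probabilities are the counts divided by 239.
Repeatedly combine the two least-probable nodes; the expected code length is the sum of the merged weights.
merge 7/239 + 22/239 → 29/239
merge 29/239 + 33/239 → 62/239
merge 33/239 + 39/239 → 72/239
merge 47/239 + 58/239 → 105/239
merge 62/239 + 72/239 → 134/239
merge 105/239 + 134/239 → 1
L = 29/239 + 62/239 + 72/239 + 105/239 + 134/239 + 1 = 641/239 ≈ 2.682 bits/symbol.

2.682 bits/symbol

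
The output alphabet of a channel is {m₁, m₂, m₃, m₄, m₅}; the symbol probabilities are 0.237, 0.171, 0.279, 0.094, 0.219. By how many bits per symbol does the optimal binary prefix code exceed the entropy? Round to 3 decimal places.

Entropy H = −Σ p log₂ p ≈ 2.2423 bits.
Huffman merges: 47/500+171/1000→53/200; 219/1000+237/1000→57/125; 53/200+279/1000→68/125; 57/125+68/125→1. L = 453/200 ≈ 2.2650.
L − H = 2.2650 − 2.2423 = 0.023 bits.

0.023 bits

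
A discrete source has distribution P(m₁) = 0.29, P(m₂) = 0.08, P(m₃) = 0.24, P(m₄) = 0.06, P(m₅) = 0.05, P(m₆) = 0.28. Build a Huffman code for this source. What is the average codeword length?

Repeatedly combine the two least-probable nodes; the expected code length is the sum of the merged weights.
merge 1/20 + 3/50 → 11/100
merge 2/25 + 11/100 → 19/100
merge 19/100 + 6/25 → 43/100
merge 7/25 + 29/100 → 57/100
merge 43/100 + 57/100 → 1
L = 11/100 + 19/100 + 43/100 + 57/100 + 1 = 23/10 = 2.3 bits/symbol.

2.3 bits/symbol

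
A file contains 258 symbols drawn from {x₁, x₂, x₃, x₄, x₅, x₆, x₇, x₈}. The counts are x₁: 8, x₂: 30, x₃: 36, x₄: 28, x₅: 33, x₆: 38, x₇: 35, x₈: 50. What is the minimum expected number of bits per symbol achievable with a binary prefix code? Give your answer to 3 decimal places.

Probabilities are the counts divided by 258.
Repeatedly combine the two least-probable nodes; the expected code length is the sum of the merged weights.
merge 4/129 + 14/129 → 6/43
merge 5/43 + 11/86 → 21/86
merge 35/258 + 6/43 → 71/258
merge 6/43 + 19/129 → 37/129
merge 25/129 + 21/86 → 113/258
merge 71/258 + 37/129 → 145/258
merge 113/258 + 145/258 → 1
L = 6/43 + 21/86 + 71/258 + 37/129 + 113/258 + 145/258 + 1 = 380/129 ≈ 2.946 bits/symbol.

2.946 bits/symbol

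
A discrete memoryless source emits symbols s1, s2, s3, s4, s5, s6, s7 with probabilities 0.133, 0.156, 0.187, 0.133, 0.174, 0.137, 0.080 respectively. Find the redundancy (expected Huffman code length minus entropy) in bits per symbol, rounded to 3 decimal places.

Entropy H = −Σ p log₂ p ≈ 2.7680 bits.
Huffman merges: 2/25+133/1000→213/1000; 133/1000+137/1000→27/100; 39/250+87/500→33/100; 187/1000+213/1000→2/5; 27/100+33/100→3/5; 2/5+3/5→1. L = 2813/1000 ≈ 2.8130.
L − H = 2.8130 − 2.7680 = 0.045 bits.

0.045 bits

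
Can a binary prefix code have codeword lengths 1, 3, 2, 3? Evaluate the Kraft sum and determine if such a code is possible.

With common denominator 2^3 = 8: Σ 2^(−ℓᵢ) = 4/8 + 1/8 + 2/8 + 1/8 = 8/8 = 1.
Kraft's inequality requires Σ ≤ 1; here Σ = 1 ≤ 1, so such a prefix code exists.

1; yes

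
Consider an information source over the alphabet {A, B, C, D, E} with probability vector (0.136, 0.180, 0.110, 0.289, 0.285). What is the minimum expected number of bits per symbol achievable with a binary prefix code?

2.246 bits/symbol

Repeatedly combine the two least-probable nodes; the expected code length is the sum of the merged weights.
merge 11/100 + 17/125 → 123/500
merge 9/50 + 123/500 → 213/500
merge 57/200 + 289/1000 → 287/500
merge 213/500 + 287/500 → 1
L = 123/500 + 213/500 + 287/500 + 1 = 1123/500 = 2.246 bits/symbol.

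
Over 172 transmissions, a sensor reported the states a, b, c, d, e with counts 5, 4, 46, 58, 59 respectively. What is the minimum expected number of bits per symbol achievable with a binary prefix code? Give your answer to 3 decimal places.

2.029 bits/symbol

Probabilities are the counts divided by 172.
Repeatedly combine the two least-probable nodes; the expected code length is the sum of the merged weights.
merge 1/43 + 5/172 → 9/172
merge 9/172 + 23/86 → 55/172
merge 55/172 + 29/86 → 113/172
merge 59/172 + 113/172 → 1
L = 9/172 + 55/172 + 113/172 + 1 = 349/172 ≈ 2.029 bits/symbol.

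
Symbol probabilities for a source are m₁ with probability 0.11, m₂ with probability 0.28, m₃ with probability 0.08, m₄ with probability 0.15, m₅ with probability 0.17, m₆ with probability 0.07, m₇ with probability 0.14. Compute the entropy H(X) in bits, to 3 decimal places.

2.667 bits

H = −Σ pᵢ log₂ pᵢ.
−0.11·log₂(0.11) = 0.3503
−0.28·log₂(0.28) = 0.5142
−0.08·log₂(0.08) = 0.2915
−0.15·log₂(0.15) = 0.4105
−0.17·log₂(0.17) = 0.4346
−0.07·log₂(0.07) = 0.2686
−0.14·log₂(0.14) = 0.3971
Sum ≈ 2.6668 → 2.667 bits.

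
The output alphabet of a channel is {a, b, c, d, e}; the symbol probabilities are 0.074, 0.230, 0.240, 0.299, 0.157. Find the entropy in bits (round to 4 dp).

H = −Σ pᵢ log₂ pᵢ.
−0.074·log₂(0.074) = 0.2780
−0.230·log₂(0.230) = 0.4877
−0.240·log₂(0.240) = 0.4941
−0.299·log₂(0.299) = 0.5208
−0.157·log₂(0.157) = 0.4194
Sum ≈ 2.1999 → 2.1999 bits.

2.1999 bits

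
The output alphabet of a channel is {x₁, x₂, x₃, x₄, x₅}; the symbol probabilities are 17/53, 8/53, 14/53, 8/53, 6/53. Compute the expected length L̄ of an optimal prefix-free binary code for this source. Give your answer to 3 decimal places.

2.264 bits/symbol

Repeatedly combine the two least-probable nodes; the expected code length is the sum of the merged weights.
merge 6/53 + 8/53 → 14/53
merge 8/53 + 14/53 → 22/53
merge 14/53 + 17/53 → 31/53
merge 22/53 + 31/53 → 1
L = 14/53 + 22/53 + 31/53 + 1 = 120/53 ≈ 2.264 bits/symbol.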